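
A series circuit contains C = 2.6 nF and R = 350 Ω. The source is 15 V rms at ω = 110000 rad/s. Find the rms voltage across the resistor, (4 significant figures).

X_C = 1/(ωC) = 3497 Ω
Z = 350.0 − j3497 Ω
|Z| = √(350.0² + 3497²) = 3514 Ω
I = V/|Z| = 4.269 mA
V_R = I·|Z_R| = 0.004269 × 350.0 = 1.494 V

1.494 V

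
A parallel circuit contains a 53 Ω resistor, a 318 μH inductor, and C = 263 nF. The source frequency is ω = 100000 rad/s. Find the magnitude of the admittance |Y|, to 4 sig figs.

X_L = ωL = 31.80 Ω
X_C = 1/(ωC) = 38.02 Ω
Parallel: admittances add. Y = 1/R + 1/(jωL) + jωC
Y = (0.01887 − j0.005147) S
|Y| = 0.01956 S → |Z| = 1/|Y| = 51.13 Ω, ∠Z = −∠Y = 15.26°

19.56 mS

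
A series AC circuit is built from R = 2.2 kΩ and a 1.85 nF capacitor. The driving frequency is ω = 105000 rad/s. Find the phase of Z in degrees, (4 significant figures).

X_C = 1/(ωC) = 5148 Ω
Z = 2200 − j5148 Ω
|Z| = √(2200² + 5148²) = 5598 Ω
∠Z = arctan(-5148/2200) = -66.86°

-66.86°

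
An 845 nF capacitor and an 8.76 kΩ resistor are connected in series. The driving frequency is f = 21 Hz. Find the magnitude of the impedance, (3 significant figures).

12500 Ω

ω = 2πf = 131.9 rad/s
X_C = 1/(ωC) = 8970 Ω
Z = 8760 − j8970 Ω
|Z| = √(8760² + 8970²) = 12500 Ω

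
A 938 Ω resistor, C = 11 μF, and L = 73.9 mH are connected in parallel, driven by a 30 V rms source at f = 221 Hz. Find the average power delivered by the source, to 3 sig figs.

ω = 2πf = 1389 rad/s
X_L = ωL = 103 Ω
X_C = 1/(ωC) = 65.5 Ω
Parallel: admittances add. Y = 1/R + 1/(jωL) + jωC
Y = (0.00107 + j0.00553) S
|Y| = 0.00563 S → |Z| = 1/|Y| = 178 Ω, ∠Z = −∠Y = -79.1°
I = V/|Z| = 169 mA
P = VI cos φ = 30 × 0.169 × cos(-79.1°) = 959 mW

959 mW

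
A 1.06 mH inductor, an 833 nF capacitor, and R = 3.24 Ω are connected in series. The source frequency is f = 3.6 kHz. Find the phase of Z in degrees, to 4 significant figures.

-83.65°

ω = 2πf = 22620 rad/s
X_L = ωL = 23.98 Ω
X_C = 1/(ωC) = 53.07 Ω
Net reactance X = X_L − X_C = -29.10 Ω
Z = 3.240 − j29.10 Ω
|Z| = √(3.240² + 29.10²) = 29.28 Ω
∠Z = arctan(-29.10/3.240) = -83.65°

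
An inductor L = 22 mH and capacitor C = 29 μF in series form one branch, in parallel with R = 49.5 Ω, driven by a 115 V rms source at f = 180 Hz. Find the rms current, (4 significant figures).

20.64 A

ω = 2πf = 1131 rad/s
X_L = ωL = 24.88 Ω
X_C = 1/(ωC) = 30.49 Ω
Branch 1: Z₁ = R = 49.50 Ω
Branch 2 (series LC): Z₂ = j(X_L − X_C) = −j5.608 Ω
Parallel: Z = Z₁Z₂/(Z₁+Z₂), |Z| = 5.572 Ω, ∠Z = -83.54°
I = V/|Z| = 115/5.572 = 20.64 A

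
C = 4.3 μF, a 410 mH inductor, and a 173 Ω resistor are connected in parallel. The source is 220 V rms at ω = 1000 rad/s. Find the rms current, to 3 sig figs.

X_L = ωL = 410 Ω
X_C = 1/(ωC) = 233 Ω
Parallel: admittances add. Y = 1/R + 1/(jωL) + jωC
Y = (0.00578 + j0.00186) S
|Y| = 0.00607 S → |Z| = 1/|Y| = 165 Ω, ∠Z = −∠Y = -17.8°
I = V/|Z| = 220/165 = 1.34 A

1.34 A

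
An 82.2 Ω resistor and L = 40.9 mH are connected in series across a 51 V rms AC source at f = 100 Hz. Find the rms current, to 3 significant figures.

592 mA

ω = 2πf = 628.3 rad/s
X_L = ωL = 25.7 Ω
Z = 82.2 + j25.7 Ω
|Z| = √(82.2² + 25.7²) = 86.1 Ω
I = V/|Z| = 51/86.1 = 592 mA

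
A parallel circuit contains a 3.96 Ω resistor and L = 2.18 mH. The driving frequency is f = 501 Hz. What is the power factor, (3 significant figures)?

0.866

ω = 2πf = 3148 rad/s
X_L = ωL = 6.86 Ω
Parallel: admittances add. Y = 1/R + 1/(jωL)
Y = (0.253 − j0.146) S
|Y| = 0.292 S → |Z| = 1/|Y| = 3.43 Ω, ∠Z = −∠Y = 30.0°
cos φ = cos(30.0°) = 0.866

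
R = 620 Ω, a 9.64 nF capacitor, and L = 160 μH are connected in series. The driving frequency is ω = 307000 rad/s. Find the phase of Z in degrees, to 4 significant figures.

X_L = ωL = 49.12 Ω
X_C = 1/(ωC) = 337.9 Ω
Net reactance X = X_L − X_C = -288.8 Ω
Z = 620.0 − j288.8 Ω
|Z| = √(620.0² + 288.8²) = 684.0 Ω
∠Z = arctan(-288.8/620.0) = -24.97°

-24.97°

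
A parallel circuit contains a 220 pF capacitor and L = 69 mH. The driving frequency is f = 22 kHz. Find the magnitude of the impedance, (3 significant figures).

13400 Ω

ω = 2πf = 138200 rad/s
X_L = ωL = 9540 Ω
X_C = 1/(ωC) = 32900 Ω
Parallel: admittances add. Y = 1/(jωL) + jωC
Y = (0 − j7.44e-05) S
|Y| = 7.44e-05 S → |Z| = 1/|Y| = 13400 Ω, ∠Z = −∠Y = 90.0°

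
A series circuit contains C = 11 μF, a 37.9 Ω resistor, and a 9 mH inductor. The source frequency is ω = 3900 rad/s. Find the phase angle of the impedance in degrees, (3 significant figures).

17.3°

X_L = ωL = 35.1 Ω
X_C = 1/(ωC) = 23.3 Ω
Net reactance X = X_L − X_C = 11.8 Ω
Z = 37.9 + j11.8 Ω
|Z| = √(37.9² + 11.8²) = 39.7 Ω
∠Z = arctan(11.8/37.9) = 17.3°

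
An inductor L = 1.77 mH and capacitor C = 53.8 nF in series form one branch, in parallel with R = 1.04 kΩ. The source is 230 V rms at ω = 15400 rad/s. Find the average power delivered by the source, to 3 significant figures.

50.9 W

X_L = ωL = 27.3 Ω
X_C = 1/(ωC) = 1210 Ω
Branch 1: Z₁ = R = 1040 Ω
Branch 2 (series LC): Z₂ = j(X_L − X_C) = −j1180 Ω
Parallel: Z = Z₁Z₂/(Z₁+Z₂), |Z| = 780 Ω, ∠Z = -41.4°
I = V/|Z| = 295 mA
P = VI cos φ = 230 × 0.295 × cos(-41.4°) = 50.9 W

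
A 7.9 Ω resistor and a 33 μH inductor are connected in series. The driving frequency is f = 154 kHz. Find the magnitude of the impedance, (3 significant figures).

ω = 2πf = 967600 rad/s
X_L = ωL = 31.9 Ω
Z = 7.90 + j31.9 Ω
|Z| = √(7.90² + 31.9²) = 32.9 Ω

32.9 Ω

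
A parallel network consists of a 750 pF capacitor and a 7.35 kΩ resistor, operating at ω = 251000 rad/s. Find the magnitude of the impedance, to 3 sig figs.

X_C = 1/(ωC) = 5310 Ω
Parallel: admittances add. Y = 1/R + jωC
Y = (0.000136 + j0.000188) S
|Y| = 0.000232 S → |Z| = 1/|Y| = 4310 Ω, ∠Z = −∠Y = -54.1°

4310 Ω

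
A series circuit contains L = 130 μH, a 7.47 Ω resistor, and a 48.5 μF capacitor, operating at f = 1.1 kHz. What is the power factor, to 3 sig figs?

0.963

ω = 2πf = 6912 rad/s
X_L = ωL = 0.898 Ω
X_C = 1/(ωC) = 2.98 Ω
Net reactance X = X_L − X_C = -2.08 Ω
Z = 7.47 − j2.08 Ω
|Z| = √(7.47² + 2.08²) = 7.76 Ω
∠Z = arctan(-2.08/7.47) = -15.6°
cos φ = cos(-15.6°) = 0.963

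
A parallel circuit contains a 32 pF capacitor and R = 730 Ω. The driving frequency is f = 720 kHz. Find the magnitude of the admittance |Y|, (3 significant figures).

ω = 2πf = 4.524e+06 rad/s
X_C = 1/(ωC) = 6910 Ω
Parallel: admittances add. Y = 1/R + jωC
Y = (0.00137 + j0.000145) S
|Y| = 0.00138 S → |Z| = 1/|Y| = 726 Ω, ∠Z = −∠Y = -6.03°

1.38 mS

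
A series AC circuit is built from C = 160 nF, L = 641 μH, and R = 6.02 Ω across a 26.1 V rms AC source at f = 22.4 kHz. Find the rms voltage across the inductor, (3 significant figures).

51.0 V

ω = 2πf = 140700 rad/s
X_L = ωL = 90.2 Ω
X_C = 1/(ωC) = 44.4 Ω
Net reactance X = X_L − X_C = 45.8 Ω
Z = 6.02 + j45.8 Ω
|Z| = √(6.02² + 45.8²) = 46.2 Ω
I = V/|Z| = 565 mA
V_L = I·|Z_L| = 0.565 × 90.2 = 51.0 V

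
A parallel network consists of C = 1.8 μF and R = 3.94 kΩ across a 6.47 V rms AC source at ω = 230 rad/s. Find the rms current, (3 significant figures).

X_C = 1/(ωC) = 2420 Ω
Parallel: admittances add. Y = 1/R + jωC
Y = (0.000254 + j0.000414) S
|Y| = 0.000486 S → |Z| = 1/|Y| = 2060 Ω, ∠Z = −∠Y = -58.5°
I = V/|Z| = 6.47/2060 = 3.14 mA

3.14 mA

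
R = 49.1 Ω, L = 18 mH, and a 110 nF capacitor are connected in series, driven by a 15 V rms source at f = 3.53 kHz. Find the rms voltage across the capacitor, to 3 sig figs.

ω = 2πf = 22180 rad/s
X_L = ωL = 399 Ω
X_C = 1/(ωC) = 410 Ω
Net reactance X = X_L − X_C = -10.6 Ω
Z = 49.1 − j10.6 Ω
|Z| = √(49.1² + 10.6²) = 50.2 Ω
I = V/|Z| = 299 mA
V_C = I·|Z_C| = 0.299 × 410 = 122 V

122 V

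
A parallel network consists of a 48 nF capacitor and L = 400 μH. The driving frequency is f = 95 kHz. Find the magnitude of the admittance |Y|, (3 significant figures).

ω = 2πf = 596900 rad/s
X_L = ωL = 239 Ω
X_C = 1/(ωC) = 34.9 Ω
Parallel: admittances add. Y = 1/(jωL) + jωC
Y = (0 + j0.0245) S
|Y| = 0.0245 S → |Z| = 1/|Y| = 40.9 Ω, ∠Z = −∠Y = -90.0°

24.5 mS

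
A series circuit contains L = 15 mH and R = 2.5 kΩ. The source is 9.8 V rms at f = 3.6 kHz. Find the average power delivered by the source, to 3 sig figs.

37.7 mW

ω = 2πf = 22620 rad/s
X_L = ωL = 339 Ω
Z = 2500 + j339 Ω
|Z| = √(2500² + 339²) = 2520 Ω
∠Z = arctan(339/2500) = 7.73°
I = V/|Z| = 3.88 mA
P = VI cos φ = 9.8 × 0.00388 × cos(7.73°) = 37.7 mW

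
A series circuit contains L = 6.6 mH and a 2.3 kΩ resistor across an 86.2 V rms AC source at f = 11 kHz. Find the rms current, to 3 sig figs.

ω = 2πf = 69120 rad/s
X_L = ωL = 456 Ω
Z = 2300 + j456 Ω
|Z| = √(2300² + 456²) = 2340 Ω
I = V/|Z| = 86.2/2340 = 36.8 mA

36.8 mA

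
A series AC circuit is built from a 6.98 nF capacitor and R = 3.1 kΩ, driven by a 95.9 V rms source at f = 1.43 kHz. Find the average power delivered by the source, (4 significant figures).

108.1 mW

ω = 2πf = 8985 rad/s
X_C = 1/(ωC) = 15950 Ω
Z = 3100 − j15950 Ω
|Z| = √(3100² + 15950²) = 16240 Ω
∠Z = arctan(-15950/3100) = -79.00°
I = V/|Z| = 5.904 mA
P = VI cos φ = 95.9 × 0.005904 × cos(-79.00°) = 108.1 mW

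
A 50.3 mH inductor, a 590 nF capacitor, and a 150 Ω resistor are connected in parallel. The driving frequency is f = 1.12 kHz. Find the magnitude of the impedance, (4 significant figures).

147.1 Ω

ω = 2πf = 7037 rad/s
X_L = ωL = 354.0 Ω
X_C = 1/(ωC) = 240.9 Ω
Parallel: admittances add. Y = 1/R + 1/(jωL) + jωC
Y = (0.006667 + j0.001327) S
|Y| = 0.006797 S → |Z| = 1/|Y| = 147.1 Ω, ∠Z = −∠Y = -11.26°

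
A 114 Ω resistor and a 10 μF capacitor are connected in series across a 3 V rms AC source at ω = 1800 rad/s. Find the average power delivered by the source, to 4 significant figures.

63.80 mW

X_C = 1/(ωC) = 55.56 Ω
Z = 114.0 − j55.56 Ω
|Z| = √(114.0² + 55.56²) = 126.8 Ω
∠Z = arctan(-55.56/114.0) = -25.98°
I = V/|Z| = 23.66 mA
P = VI cos φ = 3 × 0.02366 × cos(-25.98°) = 63.80 mW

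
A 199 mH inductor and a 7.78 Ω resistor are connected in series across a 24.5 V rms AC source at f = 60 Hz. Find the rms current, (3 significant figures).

325 mA

ω = 2πf = 377.0 rad/s
X_L = ωL = 75.0 Ω
Z = 7.78 + j75.0 Ω
|Z| = √(7.78² + 75.0²) = 75.4 Ω
I = V/|Z| = 24.5/75.4 = 325 mA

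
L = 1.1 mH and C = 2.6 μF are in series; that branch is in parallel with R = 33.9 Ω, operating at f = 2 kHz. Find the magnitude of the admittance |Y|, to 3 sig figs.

66.5 mS

ω = 2πf = 12570 rad/s
X_L = ωL = 13.8 Ω
X_C = 1/(ωC) = 30.6 Ω
Branch 1: Z₁ = R = 33.9 Ω
Branch 2 (series LC): Z₂ = j(X_L − X_C) = −j16.8 Ω
Parallel: Z = Z₁Z₂/(Z₁+Z₂), |Z| = 15.0 Ω, ∠Z = -63.7°
|Y| = 1/|Z| = 66.5 mS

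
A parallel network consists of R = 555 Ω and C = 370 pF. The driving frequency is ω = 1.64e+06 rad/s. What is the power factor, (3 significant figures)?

X_C = 1/(ωC) = 1650 Ω
Parallel: admittances add. Y = 1/R + jωC
Y = (0.00180 + j0.000607) S
|Y| = 0.00190 S → |Z| = 1/|Y| = 526 Ω, ∠Z = −∠Y = -18.6°
cos φ = cos(-18.6°) = 0.948

0.948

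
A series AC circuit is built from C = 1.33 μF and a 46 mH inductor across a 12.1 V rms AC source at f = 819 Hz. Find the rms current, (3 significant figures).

ω = 2πf = 5146 rad/s
X_L = ωL = 237 Ω
X_C = 1/(ωC) = 146 Ω
Net reactance X = X_L − X_C = 90.6 Ω
Z = j90.6 Ω
|Z| = √(0² + 90.6²) = 90.6 Ω
I = V/|Z| = 12.1/90.6 = 134 mA

134 mA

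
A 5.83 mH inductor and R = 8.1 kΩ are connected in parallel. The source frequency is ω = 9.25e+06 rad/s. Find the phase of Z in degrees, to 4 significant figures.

X_L = ωL = 53930 Ω
Parallel: admittances add. Y = 1/R + 1/(jωL)
Y = (0.0001235 − j1.854e-05) S
|Y| = 0.0001248 S → |Z| = 1/|Y| = 8010 Ω, ∠Z = −∠Y = 8.542°

8.542°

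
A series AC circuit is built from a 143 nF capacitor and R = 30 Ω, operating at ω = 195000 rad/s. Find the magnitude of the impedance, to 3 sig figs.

46.8 Ω

X_C = 1/(ωC) = 35.9 Ω
Z = 30.0 − j35.9 Ω
|Z| = √(30.0² + 35.9²) = 46.8 Ω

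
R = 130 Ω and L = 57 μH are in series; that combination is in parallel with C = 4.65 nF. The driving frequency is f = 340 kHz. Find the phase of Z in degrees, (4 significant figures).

-56.09°

ω = 2πf = 2.136e+06 rad/s
X_L = ωL = 121.8 Ω
X_C = 1/(ωC) = 100.7 Ω
Branch 1 (R+jX_L): Z₁ = 130.0 + j121.8 Ω, |Z₁| = 178.1 Ω
Branch 2 (−jX_C): Z₂ = −j100.7 Ω
Parallel: Z = Z₁Z₂/(Z₁+Z₂), |Z| = 136.1 Ω, ∠Z = -56.09°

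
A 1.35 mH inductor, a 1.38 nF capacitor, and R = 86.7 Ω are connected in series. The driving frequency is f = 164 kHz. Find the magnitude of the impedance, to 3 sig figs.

693 Ω

ω = 2πf = 1.03e+06 rad/s
X_L = ωL = 1390 Ω
X_C = 1/(ωC) = 703 Ω
Net reactance X = X_L − X_C = 688 Ω
Z = 86.7 + j688 Ω
|Z| = √(86.7² + 688²) = 693 Ω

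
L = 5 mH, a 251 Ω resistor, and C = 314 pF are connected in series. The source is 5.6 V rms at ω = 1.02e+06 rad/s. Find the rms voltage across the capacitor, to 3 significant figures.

X_L = ωL = 5100 Ω
X_C = 1/(ωC) = 3120 Ω
Net reactance X = X_L − X_C = 1980 Ω
Z = 251 + j1980 Ω
|Z| = √(251² + 1980²) = 1990 Ω
I = V/|Z| = 2.81 mA
V_C = I·|Z_C| = 0.00281 × 3120 = 8.77 V

8.77 V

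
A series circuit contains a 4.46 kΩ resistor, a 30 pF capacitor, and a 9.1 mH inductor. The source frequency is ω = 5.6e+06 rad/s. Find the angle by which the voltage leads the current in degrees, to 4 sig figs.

X_L = ωL = 50960 Ω
X_C = 1/(ωC) = 5952 Ω
Net reactance X = X_L − X_C = 45010 Ω
Z = 4460 + j45010 Ω
|Z| = √(4460² + 45010²) = 45230 Ω
∠Z = arctan(45010/4460) = 84.34°

84.34°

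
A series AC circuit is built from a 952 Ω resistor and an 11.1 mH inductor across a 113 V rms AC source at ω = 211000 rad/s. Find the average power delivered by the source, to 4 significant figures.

1.902 W

X_L = ωL = 2342 Ω
Z = 952.0 + j2342 Ω
|Z| = √(952.0² + 2342²) = 2528 Ω
∠Z = arctan(2342/952.0) = 67.88°
I = V/|Z| = 44.70 mA
P = VI cos φ = 113 × 0.04470 × cos(67.88°) = 1.902 W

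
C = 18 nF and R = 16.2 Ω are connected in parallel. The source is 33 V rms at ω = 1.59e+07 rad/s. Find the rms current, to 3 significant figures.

X_C = 1/(ωC) = 3.49 Ω
Parallel: admittances add. Y = 1/R + jωC
Y = (0.0617 + j0.286) S
|Y| = 0.293 S → |Z| = 1/|Y| = 3.42 Ω, ∠Z = −∠Y = -77.8°
I = V/|Z| = 33/3.42 = 9.66 A

9.66 A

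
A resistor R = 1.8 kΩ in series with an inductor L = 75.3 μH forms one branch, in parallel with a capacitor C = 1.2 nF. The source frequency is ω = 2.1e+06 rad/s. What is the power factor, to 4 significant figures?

0.2177

X_L = ωL = 158.1 Ω
X_C = 1/(ωC) = 396.8 Ω
Branch 1 (R+jX_L): Z₁ = 1800 + j158.1 Ω, |Z₁| = 1807 Ω
Branch 2 (−jX_C): Z₂ = −j396.8 Ω
Parallel: Z = Z₁Z₂/(Z₁+Z₂), |Z| = 394.9 Ω, ∠Z = -77.43°
cos φ = cos(-77.43°) = 0.2177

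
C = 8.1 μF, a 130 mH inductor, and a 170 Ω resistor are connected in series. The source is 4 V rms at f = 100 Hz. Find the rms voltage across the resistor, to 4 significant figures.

ω = 2πf = 628.3 rad/s
X_L = ωL = 81.68 Ω
X_C = 1/(ωC) = 196.5 Ω
Net reactance X = X_L − X_C = -114.8 Ω
Z = 170.0 − j114.8 Ω
|Z| = √(170.0² + 114.8²) = 205.1 Ω
I = V/|Z| = 19.50 mA
V_R = I·|Z_R| = 0.01950 × 170.0 = 3.315 V

3.315 V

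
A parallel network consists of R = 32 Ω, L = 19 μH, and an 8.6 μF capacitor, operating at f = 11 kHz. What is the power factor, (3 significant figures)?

ω = 2πf = 69120 rad/s
X_L = ωL = 1.31 Ω
X_C = 1/(ωC) = 1.68 Ω
Parallel: admittances add. Y = 1/R + 1/(jωL) + jωC
Y = (0.0312 − j0.167) S
|Y| = 0.170 S → |Z| = 1/|Y| = 5.88 Ω, ∠Z = −∠Y = 79.4°
cos φ = cos(79.4°) = 0.184

0.184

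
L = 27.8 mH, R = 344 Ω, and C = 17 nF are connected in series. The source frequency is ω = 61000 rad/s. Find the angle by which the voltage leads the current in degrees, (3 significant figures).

X_L = ωL = 1700 Ω
X_C = 1/(ωC) = 964 Ω
Net reactance X = X_L − X_C = 731 Ω
Z = 344 + j731 Ω
|Z| = √(344² + 731²) = 808 Ω
∠Z = arctan(731/344) = 64.8°

64.8°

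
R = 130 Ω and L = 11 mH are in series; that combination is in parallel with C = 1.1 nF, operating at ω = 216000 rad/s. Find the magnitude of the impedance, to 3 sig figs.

X_L = ωL = 2380 Ω
X_C = 1/(ωC) = 4210 Ω
Branch 1 (R+jX_L): Z₁ = 130 + j2380 Ω, |Z₁| = 2380 Ω
Branch 2 (−jX_C): Z₂ = −j4210 Ω
Parallel: Z = Z₁Z₂/(Z₁+Z₂), |Z| = 5450 Ω, ∠Z = 82.8°

5450 Ω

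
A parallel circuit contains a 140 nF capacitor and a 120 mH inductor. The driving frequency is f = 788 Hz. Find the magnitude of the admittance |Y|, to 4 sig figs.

ω = 2πf = 4951 rad/s
X_L = ωL = 594.1 Ω
X_C = 1/(ωC) = 1443 Ω
Parallel: admittances add. Y = 1/(jωL) + jωC
Y = (0 − j0.0009899) S
|Y| = 0.0009899 S → |Z| = 1/|Y| = 1010 Ω, ∠Z = −∠Y = 90.00°

989.9 μS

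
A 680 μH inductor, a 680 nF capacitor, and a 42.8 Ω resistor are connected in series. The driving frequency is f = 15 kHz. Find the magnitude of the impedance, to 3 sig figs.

ω = 2πf = 94250 rad/s
X_L = ωL = 64.1 Ω
X_C = 1/(ωC) = 15.6 Ω
Net reactance X = X_L − X_C = 48.5 Ω
Z = 42.8 + j48.5 Ω
|Z| = √(42.8² + 48.5²) = 64.7 Ω

64.7 Ω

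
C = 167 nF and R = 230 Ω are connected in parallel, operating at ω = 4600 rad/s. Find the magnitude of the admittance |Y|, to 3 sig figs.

4.42 mS

X_C = 1/(ωC) = 1300 Ω
Parallel: admittances add. Y = 1/R + jωC
Y = (0.00435 + j0.000768) S
|Y| = 0.00442 S → |Z| = 1/|Y| = 226 Ω, ∠Z = −∠Y = -10.0°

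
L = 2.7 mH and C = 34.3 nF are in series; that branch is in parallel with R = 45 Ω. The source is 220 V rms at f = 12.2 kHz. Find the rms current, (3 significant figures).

5.05 A

ω = 2πf = 76650 rad/s
X_L = ωL = 207 Ω
X_C = 1/(ωC) = 380 Ω
Branch 1: Z₁ = R = 45.0 Ω
Branch 2 (series LC): Z₂ = j(X_L − X_C) = −j173 Ω
Parallel: Z = Z₁Z₂/(Z₁+Z₂), |Z| = 43.6 Ω, ∠Z = -14.6°
I = V/|Z| = 220/43.6 = 5.05 A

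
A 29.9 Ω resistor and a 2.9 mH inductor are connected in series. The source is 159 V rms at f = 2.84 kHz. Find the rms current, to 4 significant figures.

2.660 A

ω = 2πf = 17840 rad/s
X_L = ωL = 51.75 Ω
Z = 29.90 + j51.75 Ω
|Z| = √(29.90² + 51.75²) = 59.77 Ω
I = V/|Z| = 159/59.77 = 2.660 A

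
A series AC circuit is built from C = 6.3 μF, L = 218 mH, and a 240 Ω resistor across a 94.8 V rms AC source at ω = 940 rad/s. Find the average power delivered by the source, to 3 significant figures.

X_L = ωL = 205 Ω
X_C = 1/(ωC) = 169 Ω
Net reactance X = X_L − X_C = 36.1 Ω
Z = 240 + j36.1 Ω
|Z| = √(240² + 36.1²) = 243 Ω
∠Z = arctan(36.1/240) = 8.54°
I = V/|Z| = 391 mA
P = VI cos φ = 94.8 × 0.391 × cos(8.54°) = 36.6 W

36.6 W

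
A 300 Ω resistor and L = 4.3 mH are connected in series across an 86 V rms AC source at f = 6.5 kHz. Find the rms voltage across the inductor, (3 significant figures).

43.4 V

ω = 2πf = 40840 rad/s
X_L = ωL = 176 Ω
Z = 300 + j176 Ω
|Z| = √(300² + 176²) = 348 Ω
I = V/|Z| = 247 mA
V_L = I·|Z_L| = 0.247 × 176 = 43.4 V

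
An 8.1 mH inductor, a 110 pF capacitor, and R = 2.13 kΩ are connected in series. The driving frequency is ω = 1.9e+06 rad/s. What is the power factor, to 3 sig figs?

X_L = ωL = 15400 Ω
X_C = 1/(ωC) = 4780 Ω
Net reactance X = X_L − X_C = 10600 Ω
Z = 2130 + j10600 Ω
|Z| = √(2130² + 10600²) = 10800 Ω
∠Z = arctan(10600/2130) = 78.6°
cos φ = cos(78.6°) = 0.197

0.197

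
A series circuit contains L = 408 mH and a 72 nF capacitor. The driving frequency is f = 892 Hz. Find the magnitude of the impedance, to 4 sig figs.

ω = 2πf = 5605 rad/s
X_L = ωL = 2287 Ω
X_C = 1/(ωC) = 2478 Ω
Net reactance X = X_L − X_C = -191.4 Ω
Z = − j191.4 Ω
|Z| = √(0² + 191.4²) = 191.4 Ω

191.4 Ω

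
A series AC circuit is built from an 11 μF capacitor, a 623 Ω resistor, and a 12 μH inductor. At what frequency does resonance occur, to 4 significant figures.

13.85 kHz

ω₀ = 1/√(LC) = 1/√(1.2e-05 × 1.1e-05) = 87040 rad/s
f₀ = ω₀/(2π) = 13.85 kHz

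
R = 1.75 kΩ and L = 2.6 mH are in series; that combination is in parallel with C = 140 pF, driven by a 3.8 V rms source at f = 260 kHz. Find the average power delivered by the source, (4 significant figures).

1.197 mW

ω = 2πf = 1.634e+06 rad/s
X_L = ωL = 4247 Ω
X_C = 1/(ωC) = 4372 Ω
Branch 1 (R+jX_L): Z₁ = 1750 + j4247 Ω, |Z₁| = 4594 Ω
Branch 2 (−jX_C): Z₂ = −j4372 Ω
Parallel: Z = Z₁Z₂/(Z₁+Z₂), |Z| = 11450 Ω, ∠Z = -18.31°
I = V/|Z| = 331.9 μA
P = VI cos φ = 3.8 × 0.0003319 × cos(-18.31°) = 1.197 mW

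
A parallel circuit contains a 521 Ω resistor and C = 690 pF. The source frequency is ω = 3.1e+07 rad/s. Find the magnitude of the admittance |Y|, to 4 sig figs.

X_C = 1/(ωC) = 46.75 Ω
Parallel: admittances add. Y = 1/R + jωC
Y = (0.001919 + j0.02139) S
|Y| = 0.02148 S → |Z| = 1/|Y| = 46.56 Ω, ∠Z = −∠Y = -84.87°

21.48 mS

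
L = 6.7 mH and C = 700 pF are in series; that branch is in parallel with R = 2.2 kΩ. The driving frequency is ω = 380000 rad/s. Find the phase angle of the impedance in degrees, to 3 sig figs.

-61.1°

X_L = ωL = 2550 Ω
X_C = 1/(ωC) = 3760 Ω
Branch 1: Z₁ = R = 2200 Ω
Branch 2 (series LC): Z₂ = j(X_L − X_C) = −j1210 Ω
Parallel: Z = Z₁Z₂/(Z₁+Z₂), |Z| = 1060 Ω, ∠Z = -61.1°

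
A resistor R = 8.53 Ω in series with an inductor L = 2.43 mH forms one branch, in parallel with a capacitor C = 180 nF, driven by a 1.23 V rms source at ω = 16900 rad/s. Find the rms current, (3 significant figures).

X_L = ωL = 41.1 Ω
X_C = 1/(ωC) = 329 Ω
Branch 1 (R+jX_L): Z₁ = 8.53 + j41.1 Ω, |Z₁| = 41.9 Ω
Branch 2 (−jX_C): Z₂ = −j329 Ω
Parallel: Z = Z₁Z₂/(Z₁+Z₂), |Z| = 47.9 Ω, ∠Z = 76.6°
I = V/|Z| = 1.23/47.9 = 25.7 mA

25.7 mA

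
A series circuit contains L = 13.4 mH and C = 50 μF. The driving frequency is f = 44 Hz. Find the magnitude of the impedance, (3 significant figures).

68.6 Ω

ω = 2πf = 276.5 rad/s
X_L = ωL = 3.70 Ω
X_C = 1/(ωC) = 72.3 Ω
Net reactance X = X_L − X_C = -68.6 Ω
Z = − j68.6 Ω
|Z| = √(0² + 68.6²) = 68.6 Ω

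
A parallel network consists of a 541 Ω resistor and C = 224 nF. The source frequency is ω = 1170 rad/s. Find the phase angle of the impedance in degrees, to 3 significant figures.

X_C = 1/(ωC) = 3820 Ω
Parallel: admittances add. Y = 1/R + jωC
Y = (0.00185 + j0.000262) S
|Y| = 0.00187 S → |Z| = 1/|Y| = 536 Ω, ∠Z = −∠Y = -8.07°

-8.07°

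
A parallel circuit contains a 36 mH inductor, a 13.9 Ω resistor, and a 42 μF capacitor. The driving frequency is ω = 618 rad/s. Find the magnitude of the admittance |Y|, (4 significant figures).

74.41 mS

X_L = ωL = 22.25 Ω
X_C = 1/(ωC) = 38.53 Ω
Parallel: admittances add. Y = 1/R + 1/(jωL) + jωC
Y = (0.07194 − j0.01899) S
|Y| = 0.07441 S → |Z| = 1/|Y| = 13.44 Ω, ∠Z = −∠Y = 14.79°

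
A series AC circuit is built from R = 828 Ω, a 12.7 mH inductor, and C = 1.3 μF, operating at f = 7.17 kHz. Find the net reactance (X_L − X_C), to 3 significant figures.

555 Ω

ω = 2πf = 45050 rad/s
X_L = ωL = 572 Ω
X_C = 1/(ωC) = 17.1 Ω
X = 572 − 17.1 = 555 Ω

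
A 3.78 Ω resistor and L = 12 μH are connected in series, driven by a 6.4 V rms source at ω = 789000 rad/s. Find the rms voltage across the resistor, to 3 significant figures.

X_L = ωL = 9.47 Ω
Z = 3.78 + j9.47 Ω
|Z| = √(3.78² + 9.47²) = 10.2 Ω
I = V/|Z| = 628 mA
V_R = I·|Z_R| = 0.628 × 3.78 = 2.37 V

2.37 V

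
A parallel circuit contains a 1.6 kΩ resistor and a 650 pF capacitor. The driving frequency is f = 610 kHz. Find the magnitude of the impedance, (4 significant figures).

ω = 2πf = 3.833e+06 rad/s
X_C = 1/(ωC) = 401.4 Ω
Parallel: admittances add. Y = 1/R + jωC
Y = (0.0006250 + j0.002491) S
|Y| = 0.002568 S → |Z| = 1/|Y| = 389.3 Ω, ∠Z = −∠Y = -75.92°

389.3 Ω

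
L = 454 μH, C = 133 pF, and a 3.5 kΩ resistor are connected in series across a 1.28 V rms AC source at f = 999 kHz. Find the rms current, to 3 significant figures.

331 μA

ω = 2πf = 6.277e+06 rad/s
X_L = ωL = 2850 Ω
X_C = 1/(ωC) = 1200 Ω
Net reactance X = X_L − X_C = 1650 Ω
Z = 3500 + j1650 Ω
|Z| = √(3500² + 1650²) = 3870 Ω
I = V/|Z| = 1.28/3870 = 331 μA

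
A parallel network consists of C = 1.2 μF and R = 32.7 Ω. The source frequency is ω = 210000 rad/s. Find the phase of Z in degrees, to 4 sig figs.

-83.08°

X_C = 1/(ωC) = 3.968 Ω
Parallel: admittances add. Y = 1/R + jωC
Y = (0.03058 + j0.2520) S
|Y| = 0.2538 S → |Z| = 1/|Y| = 3.939 Ω, ∠Z = −∠Y = -83.08°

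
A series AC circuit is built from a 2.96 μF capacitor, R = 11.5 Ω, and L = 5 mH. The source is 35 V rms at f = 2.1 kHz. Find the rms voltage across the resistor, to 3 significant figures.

9.59 V

ω = 2πf = 13190 rad/s
X_L = ωL = 66.0 Ω
X_C = 1/(ωC) = 25.6 Ω
Net reactance X = X_L − X_C = 40.4 Ω
Z = 11.5 + j40.4 Ω
|Z| = √(11.5² + 40.4²) = 42.0 Ω
I = V/|Z| = 834 mA
V_R = I·|Z_R| = 0.834 × 11.5 = 9.59 V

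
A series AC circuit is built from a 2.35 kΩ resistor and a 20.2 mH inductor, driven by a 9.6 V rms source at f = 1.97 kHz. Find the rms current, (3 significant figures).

ω = 2πf = 12380 rad/s
X_L = ωL = 250 Ω
Z = 2350 + j250 Ω
|Z| = √(2350² + 250²) = 2360 Ω
I = V/|Z| = 9.6/2360 = 4.06 mA

4.06 mA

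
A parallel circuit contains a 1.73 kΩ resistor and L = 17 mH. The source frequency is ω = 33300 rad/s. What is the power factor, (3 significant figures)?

X_L = ωL = 566 Ω
Parallel: admittances add. Y = 1/R + 1/(jωL)
Y = (0.000578 − j0.00177) S
|Y| = 0.00186 S → |Z| = 1/|Y| = 538 Ω, ∠Z = −∠Y = 71.9°
cos φ = cos(71.9°) = 0.311

0.311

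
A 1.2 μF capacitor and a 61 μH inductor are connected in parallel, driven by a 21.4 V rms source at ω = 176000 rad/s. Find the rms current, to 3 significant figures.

X_L = ωL = 10.7 Ω
X_C = 1/(ωC) = 4.73 Ω
Parallel: admittances add. Y = 1/(jωL) + jωC
Y = (0 + j0.118) S
|Y| = 0.118 S → |Z| = 1/|Y| = 8.47 Ω, ∠Z = −∠Y = -90.0°
I = V/|Z| = 21.4/8.47 = 2.53 A

2.53 A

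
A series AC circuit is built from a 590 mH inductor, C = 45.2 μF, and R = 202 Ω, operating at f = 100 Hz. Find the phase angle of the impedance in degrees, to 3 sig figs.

ω = 2πf = 628.3 rad/s
X_L = ωL = 371 Ω
X_C = 1/(ωC) = 35.2 Ω
Net reactance X = X_L − X_C = 335 Ω
Z = 202 + j335 Ω
|Z| = √(202² + 335²) = 392 Ω
∠Z = arctan(335/202) = 58.9°

58.9°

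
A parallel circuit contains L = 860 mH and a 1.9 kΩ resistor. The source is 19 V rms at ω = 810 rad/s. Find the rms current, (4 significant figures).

X_L = ωL = 696.6 Ω
Parallel: admittances add. Y = 1/R + 1/(jωL)
Y = (0.0005263 − j0.001436) S
|Y| = 0.001529 S → |Z| = 1/|Y| = 654.0 Ω, ∠Z = −∠Y = 69.87°
I = V/|Z| = 19/654.0 = 29.05 mA

29.05 mA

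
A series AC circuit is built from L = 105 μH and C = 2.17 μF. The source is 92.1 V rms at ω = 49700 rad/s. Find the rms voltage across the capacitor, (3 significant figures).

211 V

X_L = ωL = 5.22 Ω
X_C = 1/(ωC) = 9.27 Ω
Net reactance X = X_L − X_C = -4.05 Ω
Z = − j4.05 Ω
|Z| = √(0² + 4.05²) = 4.05 Ω
I = V/|Z| = 22.7 A
V_C = I·|Z_C| = 22.7 × 9.27 = 211 V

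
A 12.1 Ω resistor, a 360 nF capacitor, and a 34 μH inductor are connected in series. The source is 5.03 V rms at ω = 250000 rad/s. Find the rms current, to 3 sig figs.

406 mA

X_L = ωL = 8.50 Ω
X_C = 1/(ωC) = 11.1 Ω
Net reactance X = X_L − X_C = -2.61 Ω
Z = 12.1 − j2.61 Ω
|Z| = √(12.1² + 2.61²) = 12.4 Ω
I = V/|Z| = 5.03/12.4 = 406 mA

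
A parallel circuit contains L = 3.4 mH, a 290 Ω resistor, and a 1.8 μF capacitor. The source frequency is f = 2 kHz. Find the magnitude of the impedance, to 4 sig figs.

ω = 2πf = 12570 rad/s
X_L = ωL = 42.73 Ω
X_C = 1/(ωC) = 44.21 Ω
Parallel: admittances add. Y = 1/R + 1/(jωL) + jωC
Y = (0.003448 − j0.0007857) S
|Y| = 0.003537 S → |Z| = 1/|Y| = 282.8 Ω, ∠Z = −∠Y = 12.84°

282.8 Ω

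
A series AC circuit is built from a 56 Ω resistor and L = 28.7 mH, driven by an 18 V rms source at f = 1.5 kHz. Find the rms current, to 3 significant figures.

ω = 2πf = 9425 rad/s
X_L = ωL = 270 Ω
Z = 56.0 + j270 Ω
|Z| = √(56.0² + 270²) = 276 Ω
I = V/|Z| = 18/276 = 65.2 mA

65.2 mA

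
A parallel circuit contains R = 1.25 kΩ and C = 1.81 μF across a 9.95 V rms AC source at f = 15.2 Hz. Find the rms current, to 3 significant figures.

ω = 2πf = 95.50 rad/s
X_C = 1/(ωC) = 5780 Ω
Parallel: admittances add. Y = 1/R + jωC
Y = (0.000800 + j0.000173) S
|Y| = 0.000818 S → |Z| = 1/|Y| = 1220 Ω, ∠Z = −∠Y = -12.2°
I = V/|Z| = 9.95/1220 = 8.14 mA

8.14 mA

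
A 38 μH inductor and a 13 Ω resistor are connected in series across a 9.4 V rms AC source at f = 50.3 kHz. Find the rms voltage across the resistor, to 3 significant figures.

6.90 V

ω = 2πf = 316000 rad/s
X_L = ωL = 12.0 Ω
Z = 13.0 + j12.0 Ω
|Z| = √(13.0² + 12.0²) = 17.7 Ω
I = V/|Z| = 531 mA
V_R = I·|Z_R| = 0.531 × 13.0 = 6.90 V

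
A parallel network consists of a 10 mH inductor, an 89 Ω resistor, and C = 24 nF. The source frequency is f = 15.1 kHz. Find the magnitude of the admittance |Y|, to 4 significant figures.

ω = 2πf = 94880 rad/s
X_L = ωL = 948.8 Ω
X_C = 1/(ωC) = 439.2 Ω
Parallel: admittances add. Y = 1/R + 1/(jωL) + jωC
Y = (0.01124 + j0.001223) S
|Y| = 0.01130 S → |Z| = 1/|Y| = 88.48 Ω, ∠Z = −∠Y = -6.212°

11.30 mS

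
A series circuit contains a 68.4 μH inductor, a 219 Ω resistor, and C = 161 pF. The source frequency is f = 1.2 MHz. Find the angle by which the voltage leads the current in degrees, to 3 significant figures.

-54.6°

ω = 2πf = 7.54e+06 rad/s
X_L = ωL = 516 Ω
X_C = 1/(ωC) = 824 Ω
Net reactance X = X_L − X_C = -308 Ω
Z = 219 − j308 Ω
|Z| = √(219² + 308²) = 378 Ω
∠Z = arctan(-308/219) = -54.6°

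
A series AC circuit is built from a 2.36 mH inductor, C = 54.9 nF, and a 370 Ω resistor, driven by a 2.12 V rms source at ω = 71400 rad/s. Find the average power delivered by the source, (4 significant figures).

11.52 mW

X_L = ωL = 168.5 Ω
X_C = 1/(ωC) = 255.1 Ω
Net reactance X = X_L − X_C = -86.61 Ω
Z = 370.0 − j86.61 Ω
|Z| = √(370.0² + 86.61²) = 380.0 Ω
∠Z = arctan(-86.61/370.0) = -13.17°
I = V/|Z| = 5.579 mA
P = VI cos φ = 2.12 × 0.005579 × cos(-13.17°) = 11.52 mW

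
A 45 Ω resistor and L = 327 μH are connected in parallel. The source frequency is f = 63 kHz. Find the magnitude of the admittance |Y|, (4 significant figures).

ω = 2πf = 395800 rad/s
X_L = ωL = 129.4 Ω
Parallel: admittances add. Y = 1/R + 1/(jωL)
Y = (0.02222 − j0.007726) S
|Y| = 0.02353 S → |Z| = 1/|Y| = 42.50 Ω, ∠Z = −∠Y = 19.17°

23.53 mS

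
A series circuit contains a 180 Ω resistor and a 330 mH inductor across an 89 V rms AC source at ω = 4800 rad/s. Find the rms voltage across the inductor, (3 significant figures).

88.4 V

X_L = ωL = 1580 Ω
Z = 180 + j1580 Ω
|Z| = √(180² + 1580²) = 1590 Ω
I = V/|Z| = 55.8 mA
V_L = I·|Z_L| = 0.0558 × 1580 = 88.4 V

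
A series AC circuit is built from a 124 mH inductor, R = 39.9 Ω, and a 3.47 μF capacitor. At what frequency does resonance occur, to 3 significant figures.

243 Hz

ω₀ = 1/√(LC) = 1/√(0.124 × 3.47e-06) = 1524 rad/s
f₀ = ω₀/(2π) = 243 Hz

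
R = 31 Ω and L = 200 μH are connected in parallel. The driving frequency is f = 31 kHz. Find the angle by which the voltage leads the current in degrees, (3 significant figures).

38.5°

ω = 2πf = 194800 rad/s
X_L = ωL = 39.0 Ω
Parallel: admittances add. Y = 1/R + 1/(jωL)
Y = (0.0323 − j0.0257) S
|Y| = 0.0412 S → |Z| = 1/|Y| = 24.3 Ω, ∠Z = −∠Y = 38.5°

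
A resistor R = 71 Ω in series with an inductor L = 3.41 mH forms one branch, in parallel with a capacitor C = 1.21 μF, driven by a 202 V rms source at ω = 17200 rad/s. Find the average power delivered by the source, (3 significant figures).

X_L = ωL = 58.7 Ω
X_C = 1/(ωC) = 48.0 Ω
Branch 1 (R+jX_L): Z₁ = 71.0 + j58.7 Ω, |Z₁| = 92.1 Ω
Branch 2 (−jX_C): Z₂ = −j48.0 Ω
Parallel: Z = Z₁Z₂/(Z₁+Z₂), |Z| = 61.6 Ω, ∠Z = -58.9°
I = V/|Z| = 3.28 A
P = VI cos φ = 202 × 3.28 × cos(-58.9°) = 342 W

342 W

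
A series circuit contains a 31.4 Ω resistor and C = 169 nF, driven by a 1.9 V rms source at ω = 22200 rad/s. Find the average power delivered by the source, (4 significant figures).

X_C = 1/(ωC) = 266.5 Ω
Z = 31.40 − j266.5 Ω
|Z| = √(31.40² + 266.5²) = 268.4 Ω
∠Z = arctan(-266.5/31.40) = -83.28°
I = V/|Z| = 7.079 mA
P = VI cos φ = 1.9 × 0.007079 × cos(-83.28°) = 1.574 mW

1.574 mW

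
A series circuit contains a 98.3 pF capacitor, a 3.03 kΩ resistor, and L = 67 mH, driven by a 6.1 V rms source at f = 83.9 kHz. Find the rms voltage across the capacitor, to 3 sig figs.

ω = 2πf = 527200 rad/s
X_L = ωL = 35300 Ω
X_C = 1/(ωC) = 19300 Ω
Net reactance X = X_L − X_C = 16000 Ω
Z = 3030 + j16000 Ω
|Z| = √(3030² + 16000²) = 16300 Ω
I = V/|Z| = 374 μA
V_C = I·|Z_C| = 0.000374 × 19300 = 7.22 V

7.22 V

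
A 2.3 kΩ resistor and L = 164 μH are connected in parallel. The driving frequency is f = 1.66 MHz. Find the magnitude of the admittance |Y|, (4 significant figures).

ω = 2πf = 1.043e+07 rad/s
X_L = ωL = 1711 Ω
Parallel: admittances add. Y = 1/R + 1/(jωL)
Y = (0.0004348 − j0.0005846) S
|Y| = 0.0007286 S → |Z| = 1/|Y| = 1373 Ω, ∠Z = −∠Y = 53.36°

728.6 μS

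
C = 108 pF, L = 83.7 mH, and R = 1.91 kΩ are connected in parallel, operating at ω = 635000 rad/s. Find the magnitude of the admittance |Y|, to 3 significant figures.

X_L = ωL = 53100 Ω
X_C = 1/(ωC) = 14600 Ω
Parallel: admittances add. Y = 1/R + 1/(jωL) + jωC
Y = (0.000524 + j4.98e-05) S
|Y| = 0.000526 S → |Z| = 1/|Y| = 1900 Ω, ∠Z = −∠Y = -5.43°

526 μS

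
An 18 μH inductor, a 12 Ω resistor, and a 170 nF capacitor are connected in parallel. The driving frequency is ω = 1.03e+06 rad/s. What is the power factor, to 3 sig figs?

0.567

X_L = ωL = 18.5 Ω
X_C = 1/(ωC) = 5.71 Ω
Parallel: admittances add. Y = 1/R + 1/(jωL) + jωC
Y = (0.0833 + j0.121) S
|Y| = 0.147 S → |Z| = 1/|Y| = 6.80 Ω, ∠Z = −∠Y = -55.5°
cos φ = cos(-55.5°) = 0.567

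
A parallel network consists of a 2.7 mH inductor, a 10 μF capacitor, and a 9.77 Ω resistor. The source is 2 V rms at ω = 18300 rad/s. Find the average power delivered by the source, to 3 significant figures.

409 mW

X_L = ωL = 49.4 Ω
X_C = 1/(ωC) = 5.46 Ω
Parallel: admittances add. Y = 1/R + 1/(jωL) + jωC
Y = (0.102 + j0.163) S
|Y| = 0.192 S → |Z| = 1/|Y| = 5.20 Ω, ∠Z = −∠Y = -57.8°
I = V/|Z| = 385 mA
P = VI cos φ = 2 × 0.385 × cos(-57.8°) = 409 mW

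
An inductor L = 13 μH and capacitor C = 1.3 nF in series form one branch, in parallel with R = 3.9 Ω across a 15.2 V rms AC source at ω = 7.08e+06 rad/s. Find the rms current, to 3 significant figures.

4.00 A

X_L = ωL = 92.0 Ω
X_C = 1/(ωC) = 109 Ω
Branch 1: Z₁ = R = 3.90 Ω
Branch 2 (series LC): Z₂ = j(X_L − X_C) = −j16.6 Ω
Parallel: Z = Z₁Z₂/(Z₁+Z₂), |Z| = 3.80 Ω, ∠Z = -13.2°
I = V/|Z| = 15.2/3.80 = 4.00 A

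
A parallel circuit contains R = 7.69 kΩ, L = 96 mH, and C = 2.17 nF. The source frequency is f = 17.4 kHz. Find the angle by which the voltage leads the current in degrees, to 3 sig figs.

ω = 2πf = 109300 rad/s
X_L = ωL = 10500 Ω
X_C = 1/(ωC) = 4220 Ω
Parallel: admittances add. Y = 1/R + 1/(jωL) + jωC
Y = (0.000130 + j0.000142) S
|Y| = 0.000193 S → |Z| = 1/|Y| = 5190 Ω, ∠Z = −∠Y = -47.5°

-47.5°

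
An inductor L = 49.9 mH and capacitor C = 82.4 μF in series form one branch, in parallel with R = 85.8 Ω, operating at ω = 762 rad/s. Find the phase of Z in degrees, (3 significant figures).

75.6°

X_L = ωL = 38.0 Ω
X_C = 1/(ωC) = 15.9 Ω
Branch 1: Z₁ = R = 85.8 Ω
Branch 2 (series LC): Z₂ = j(X_L − X_C) = j22.1 Ω
Parallel: Z = Z₁Z₂/(Z₁+Z₂), |Z| = 21.4 Ω, ∠Z = 75.6°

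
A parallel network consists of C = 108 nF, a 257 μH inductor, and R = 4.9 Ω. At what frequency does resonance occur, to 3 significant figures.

30.2 kHz

ω₀ = 1/√(LC) = 1/√(0.000257 × 1.08e-07) = 189800 rad/s
f₀ = ω₀/(2π) = 30.2 kHz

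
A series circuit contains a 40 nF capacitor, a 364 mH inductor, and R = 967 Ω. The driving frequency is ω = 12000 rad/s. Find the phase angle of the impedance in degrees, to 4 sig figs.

67.06°

X_L = ωL = 4368 Ω
X_C = 1/(ωC) = 2083 Ω
Net reactance X = X_L − X_C = 2285 Ω
Z = 967.0 + j2285 Ω
|Z| = √(967.0² + 2285²) = 2481 Ω
∠Z = arctan(2285/967.0) = 67.06°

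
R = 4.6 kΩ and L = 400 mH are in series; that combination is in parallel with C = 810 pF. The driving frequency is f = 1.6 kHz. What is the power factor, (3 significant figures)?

0.778

ω = 2πf = 10050 rad/s
X_L = ωL = 4020 Ω
X_C = 1/(ωC) = 123000 Ω
Branch 1 (R+jX_L): Z₁ = 4600 + j4020 Ω, |Z₁| = 6110 Ω
Branch 2 (−jX_C): Z₂ = −j123000 Ω
Parallel: Z = Z₁Z₂/(Z₁+Z₂), |Z| = 6310 Ω, ∠Z = 38.9°
cos φ = cos(38.9°) = 0.778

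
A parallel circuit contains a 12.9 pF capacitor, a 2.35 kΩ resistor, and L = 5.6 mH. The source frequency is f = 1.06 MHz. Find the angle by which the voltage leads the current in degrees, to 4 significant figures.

ω = 2πf = 6.66e+06 rad/s
X_L = ωL = 37300 Ω
X_C = 1/(ωC) = 11640 Ω
Parallel: admittances add. Y = 1/R + 1/(jωL) + jωC
Y = (0.0004255 + j5.91e-05) S
|Y| = 0.0004296 S → |Z| = 1/|Y| = 2328 Ω, ∠Z = −∠Y = -7.908°

-7.908°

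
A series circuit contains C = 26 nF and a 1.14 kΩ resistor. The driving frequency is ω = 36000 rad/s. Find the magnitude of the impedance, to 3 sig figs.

X_C = 1/(ωC) = 1070 Ω
Z = 1140 − j1070 Ω
|Z| = √(1140² + 1070²) = 1560 Ω

1560 Ω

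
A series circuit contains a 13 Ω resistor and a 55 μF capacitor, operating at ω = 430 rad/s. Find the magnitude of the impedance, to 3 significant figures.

44.2 Ω

X_C = 1/(ωC) = 42.3 Ω
Z = 13.0 − j42.3 Ω
|Z| = √(13.0² + 42.3²) = 44.2 Ω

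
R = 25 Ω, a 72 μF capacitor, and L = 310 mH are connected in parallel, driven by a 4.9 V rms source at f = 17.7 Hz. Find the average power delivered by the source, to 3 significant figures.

960 mW

ω = 2πf = 111.2 rad/s
X_L = ωL = 34.5 Ω
X_C = 1/(ωC) = 125 Ω
Parallel: admittances add. Y = 1/R + 1/(jωL) + jωC
Y = (0.0400 − j0.0210) S
|Y| = 0.0452 S → |Z| = 1/|Y| = 22.1 Ω, ∠Z = −∠Y = 27.7°
I = V/|Z| = 221 mA
P = VI cos φ = 4.9 × 0.221 × cos(27.7°) = 960 mW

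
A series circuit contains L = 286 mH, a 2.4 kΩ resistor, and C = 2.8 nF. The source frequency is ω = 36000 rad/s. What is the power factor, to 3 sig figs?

X_L = ωL = 10300 Ω
X_C = 1/(ωC) = 9920 Ω
Net reactance X = X_L − X_C = 375 Ω
Z = 2400 + j375 Ω
|Z| = √(2400² + 375²) = 2430 Ω
∠Z = arctan(375/2400) = 8.89°
cos φ = cos(8.89°) = 0.988

0.988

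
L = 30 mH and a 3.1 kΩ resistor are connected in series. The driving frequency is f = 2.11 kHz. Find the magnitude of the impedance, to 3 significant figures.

ω = 2πf = 13260 rad/s
X_L = ωL = 398 Ω
Z = 3100 + j398 Ω
|Z| = √(3100² + 398²) = 3130 Ω

3130 Ω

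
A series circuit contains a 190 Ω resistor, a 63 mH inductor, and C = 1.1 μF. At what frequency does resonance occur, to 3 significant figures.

605 Hz

ω₀ = 1/√(LC) = 1/√(0.063 × 1.1e-06) = 3799 rad/s
f₀ = ω₀/(2π) = 605 Hz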